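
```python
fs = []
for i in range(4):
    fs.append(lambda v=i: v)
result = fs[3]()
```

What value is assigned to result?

Step 1: Default argument v=i captures i's value at each iteration.
Step 2: fs[3] captured v = 3 when i was 3.
Step 3: result = 3

The answer is 3.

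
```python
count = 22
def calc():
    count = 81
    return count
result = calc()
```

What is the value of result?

Step 1: Global count = 22.
Step 2: calc() creates local count = 81, shadowing the global.
Step 3: Returns local count = 81. result = 81

The answer is 81.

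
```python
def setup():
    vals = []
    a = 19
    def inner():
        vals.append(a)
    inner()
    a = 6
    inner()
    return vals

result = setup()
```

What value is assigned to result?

Step 1: a = 19. inner() appends current a to vals.
Step 2: First inner(): appends 19. Then a = 6.
Step 3: Second inner(): appends 6 (closure sees updated a). result = [19, 6]

The answer is [19, 6].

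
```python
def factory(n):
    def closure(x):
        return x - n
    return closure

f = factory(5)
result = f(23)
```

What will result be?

Step 1: factory(5) creates a closure capturing n = 5.
Step 2: f(23) computes 23 - 5 = 18.
Step 3: result = 18

The answer is 18.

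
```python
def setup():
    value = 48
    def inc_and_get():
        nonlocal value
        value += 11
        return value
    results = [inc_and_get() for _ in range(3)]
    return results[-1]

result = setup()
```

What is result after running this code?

Step 1: value = 48.
Step 2: Three calls to inc_and_get(), each adding 11.
Step 3: Last value = 48 + 11 * 3 = 81

The answer is 81.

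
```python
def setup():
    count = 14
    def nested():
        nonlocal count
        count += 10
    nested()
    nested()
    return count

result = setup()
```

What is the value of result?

Step 1: count starts at 14.
Step 2: nested() is called 2 times, each adding 10.
Step 3: count = 14 + 10 * 2 = 34

The answer is 34.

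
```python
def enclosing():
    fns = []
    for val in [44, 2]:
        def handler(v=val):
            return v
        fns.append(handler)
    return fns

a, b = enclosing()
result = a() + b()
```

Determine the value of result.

Step 1: Default argument v=val captures val at each iteration.
Step 2: a() returns 44 (captured at first iteration), b() returns 2 (captured at second).
Step 3: result = 44 + 2 = 46

The answer is 46.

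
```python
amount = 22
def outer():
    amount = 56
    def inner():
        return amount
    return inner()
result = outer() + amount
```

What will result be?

Step 1: Global amount = 22. outer() shadows with amount = 56.
Step 2: inner() returns enclosing amount = 56. outer() = 56.
Step 3: result = 56 + global amount (22) = 78

The answer is 78.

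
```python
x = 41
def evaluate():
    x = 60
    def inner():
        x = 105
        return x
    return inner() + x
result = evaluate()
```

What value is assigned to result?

Step 1: evaluate() has local x = 60. inner() has local x = 105.
Step 2: inner() returns its local x = 105.
Step 3: evaluate() returns 105 + its own x (60) = 165

The answer is 165.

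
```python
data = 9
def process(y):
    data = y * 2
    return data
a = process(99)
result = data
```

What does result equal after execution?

Step 1: Global data = 9.
Step 2: process(99) creates local data = 99 * 2 = 198.
Step 3: Global data unchanged because no global keyword. result = 9

The answer is 9.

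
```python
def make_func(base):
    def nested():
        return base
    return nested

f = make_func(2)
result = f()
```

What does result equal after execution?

Step 1: make_func(2) creates closure capturing base = 2.
Step 2: f() returns the captured base = 2.
Step 3: result = 2

The answer is 2.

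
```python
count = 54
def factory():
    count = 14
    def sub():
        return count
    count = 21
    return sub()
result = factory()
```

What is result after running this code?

Step 1: factory() sets count = 14, then later count = 21.
Step 2: sub() is called after count is reassigned to 21. Closures capture variables by reference, not by value.
Step 3: result = 21

The answer is 21.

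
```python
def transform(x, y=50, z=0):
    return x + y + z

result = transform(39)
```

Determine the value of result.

Step 1: transform(39) uses defaults y = 50, z = 0.
Step 2: Returns 39 + 50 + 0 = 89.
Step 3: result = 89

The answer is 89.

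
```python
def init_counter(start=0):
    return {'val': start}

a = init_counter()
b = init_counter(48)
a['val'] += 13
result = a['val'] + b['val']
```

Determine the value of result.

Step 1: init_counter() returns a new dict each call (immutable default 0).
Step 2: a = {'val': 0}, b = {'val': 48}.
Step 3: a['val'] += 13 = 13. result = 13 + 48 = 61

The answer is 61.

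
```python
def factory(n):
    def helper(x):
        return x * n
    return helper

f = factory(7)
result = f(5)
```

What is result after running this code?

Step 1: factory(7) creates a closure capturing n = 7.
Step 2: f(5) computes 5 * 7 = 35.
Step 3: result = 35

The answer is 35.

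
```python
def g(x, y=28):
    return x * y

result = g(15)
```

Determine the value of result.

Step 1: g(15) uses default y = 28.
Step 2: Returns 15 * 28 = 420.
Step 3: result = 420

The answer is 420.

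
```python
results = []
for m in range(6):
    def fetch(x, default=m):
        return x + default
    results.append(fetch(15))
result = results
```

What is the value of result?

Step 1: Default argument default=m is evaluated at function definition time.
Step 2: Each iteration creates fetch with default = current m value.
Step 3: fetch(15) returns 15 + default. results = [15, 16, 17, 18, 19, 20]

The answer is [15, 16, 17, 18, 19, 20].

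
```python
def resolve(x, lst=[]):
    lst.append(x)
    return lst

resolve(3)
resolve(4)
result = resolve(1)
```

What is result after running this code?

Step 1: Mutable default argument gotcha! The list [] is created once.
Step 2: Each call appends to the SAME list: [3], [3, 4], [3, 4, 1].
Step 3: result = [3, 4, 1]

The answer is [3, 4, 1].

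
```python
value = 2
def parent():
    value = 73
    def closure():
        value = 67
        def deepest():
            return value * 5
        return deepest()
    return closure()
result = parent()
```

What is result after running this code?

Step 1: deepest() looks up value through LEGB: not local, finds value = 67 in enclosing closure().
Step 2: Returns 67 * 5 = 335.
Step 3: result = 335

The answer is 335.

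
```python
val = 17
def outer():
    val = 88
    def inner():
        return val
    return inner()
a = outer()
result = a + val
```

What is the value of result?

Step 1: outer() has local val = 88. inner() reads from enclosing.
Step 2: outer() returns 88. Global val = 17 unchanged.
Step 3: result = 88 + 17 = 105

The answer is 105.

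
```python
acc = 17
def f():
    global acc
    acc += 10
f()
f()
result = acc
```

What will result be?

Step 1: acc = 17.
Step 2: First f(): acc = 17 + 10 = 27.
Step 3: Second f(): acc = 27 + 10 = 37. result = 37

The answer is 37.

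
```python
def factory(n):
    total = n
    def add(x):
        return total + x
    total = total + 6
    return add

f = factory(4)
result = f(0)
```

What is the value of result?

Step 1: factory(4) sets total = 4, then total = 4 + 6 = 10.
Step 2: Closures capture by reference, so add sees total = 10.
Step 3: f(0) returns 10 + 0 = 10

The answer is 10.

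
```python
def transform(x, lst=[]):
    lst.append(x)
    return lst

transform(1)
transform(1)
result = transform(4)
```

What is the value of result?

Step 1: Mutable default argument gotcha! The list [] is created once.
Step 2: Each call appends to the SAME list: [1], [1, 1], [1, 1, 4].
Step 3: result = [1, 1, 4]

The answer is [1, 1, 4].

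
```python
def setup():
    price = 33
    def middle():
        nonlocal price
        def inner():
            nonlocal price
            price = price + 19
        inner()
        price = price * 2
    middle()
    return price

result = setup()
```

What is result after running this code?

Step 1: price = 33.
Step 2: inner() adds 19: price = 33 + 19 = 52.
Step 3: middle() doubles: price = 52 * 2 = 104.
Step 4: result = 104

The answer is 104.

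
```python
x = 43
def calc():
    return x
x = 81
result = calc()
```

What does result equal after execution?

Step 1: x is first set to 43, then reassigned to 81.
Step 2: calc() is called after the reassignment, so it looks up the current global x = 81.
Step 3: result = 81

The answer is 81.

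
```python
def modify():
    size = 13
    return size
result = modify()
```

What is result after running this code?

Step 1: modify() defines size = 13 in its local scope.
Step 2: return size finds the local variable size = 13.
Step 3: result = 13

The answer is 13.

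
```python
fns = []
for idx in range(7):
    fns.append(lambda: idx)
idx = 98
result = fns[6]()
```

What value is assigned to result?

Step 1: Lambdas capture the variable idx by reference, not by value.
Step 2: After the loop, idx is reassigned to 98.
Step 3: fns[6]() looks up the current idx = 98. result = 98

The answer is 98.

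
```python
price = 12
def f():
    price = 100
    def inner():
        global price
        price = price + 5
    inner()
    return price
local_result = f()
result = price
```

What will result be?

Step 1: Global price = 12. f() creates local price = 100.
Step 2: inner() declares global price and adds 5: global price = 12 + 5 = 17.
Step 3: f() returns its local price = 100 (unaffected by inner).
Step 4: result = global price = 17

The answer is 17.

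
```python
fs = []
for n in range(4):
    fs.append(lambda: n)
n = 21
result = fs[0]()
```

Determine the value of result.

Step 1: Lambdas capture the variable n by reference, not by value.
Step 2: After the loop, n is reassigned to 21.
Step 3: fs[0]() looks up the current n = 21. result = 21

The answer is 21.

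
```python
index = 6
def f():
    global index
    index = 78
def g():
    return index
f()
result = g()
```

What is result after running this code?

Step 1: index = 6.
Step 2: f() sets global index = 78.
Step 3: g() reads global index = 78. result = 78

The answer is 78.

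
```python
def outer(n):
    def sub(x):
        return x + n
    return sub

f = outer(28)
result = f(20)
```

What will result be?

Step 1: outer(28) creates a closure that captures n = 28.
Step 2: f(20) calls the closure with x = 20, returning 20 + 28 = 48.
Step 3: result = 48

The answer is 48.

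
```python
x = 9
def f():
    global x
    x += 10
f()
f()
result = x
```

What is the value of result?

Step 1: x = 9.
Step 2: First f(): x = 9 + 10 = 19.
Step 3: Second f(): x = 19 + 10 = 29. result = 29

The answer is 29.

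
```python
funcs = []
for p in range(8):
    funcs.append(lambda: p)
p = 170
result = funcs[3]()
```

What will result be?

Step 1: Lambdas capture the variable p by reference, not by value.
Step 2: After the loop, p is reassigned to 170.
Step 3: funcs[3]() looks up the current p = 170. result = 170

The answer is 170.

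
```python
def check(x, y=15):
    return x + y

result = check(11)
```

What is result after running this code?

Step 1: check(11) uses default y = 15.
Step 2: Returns 11 + 15 = 26.
Step 3: result = 26

The answer is 26.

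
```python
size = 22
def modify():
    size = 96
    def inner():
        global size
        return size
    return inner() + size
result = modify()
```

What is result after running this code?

Step 1: Global size = 22. modify() shadows with local size = 96.
Step 2: inner() uses global keyword, so inner() returns global size = 22.
Step 3: modify() returns 22 + 96 = 118

The answer is 118.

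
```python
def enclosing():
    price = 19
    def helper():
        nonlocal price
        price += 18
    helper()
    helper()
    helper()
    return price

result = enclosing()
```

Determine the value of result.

Step 1: price starts at 19.
Step 2: helper() is called 3 times, each adding 18.
Step 3: price = 19 + 18 * 3 = 73

The answer is 73.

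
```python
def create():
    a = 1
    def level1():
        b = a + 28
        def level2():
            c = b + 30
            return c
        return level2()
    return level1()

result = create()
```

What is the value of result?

Step 1: a = 1. b = a + 28 = 29.
Step 2: c = b + 30 = 29 + 30 = 59.
Step 3: result = 59

The answer is 59.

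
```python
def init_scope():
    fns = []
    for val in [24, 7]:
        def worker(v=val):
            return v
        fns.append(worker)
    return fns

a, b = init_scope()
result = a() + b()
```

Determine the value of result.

Step 1: Default argument v=val captures val at each iteration.
Step 2: a() returns 24 (captured at first iteration), b() returns 7 (captured at second).
Step 3: result = 24 + 7 = 31

The answer is 31.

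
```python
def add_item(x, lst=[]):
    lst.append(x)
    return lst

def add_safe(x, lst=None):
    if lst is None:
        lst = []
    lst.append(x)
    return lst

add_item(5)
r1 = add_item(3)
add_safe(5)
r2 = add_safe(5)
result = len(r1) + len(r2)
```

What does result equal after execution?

Step 1: add_item shares mutable default: after 2 calls, lst = [5, 3], len = 2.
Step 2: add_safe creates fresh list each time: r2 = [5], len = 1.
Step 3: result = 2 + 1 = 3

The answer is 3.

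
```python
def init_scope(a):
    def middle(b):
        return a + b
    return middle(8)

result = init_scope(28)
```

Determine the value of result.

Step 1: init_scope(28) passes a = 28.
Step 2: middle(8) has b = 8, reads a = 28 from enclosing.
Step 3: result = 28 + 8 = 36

The answer is 36.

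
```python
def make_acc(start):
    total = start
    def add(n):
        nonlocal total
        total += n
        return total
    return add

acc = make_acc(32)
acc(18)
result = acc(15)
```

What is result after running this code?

Step 1: make_acc(32) creates closure with total = 32.
Step 2: First acc(18): total = 32 + 18 = 50.
Step 3: Second acc(15): total = 50 + 15 = 65. result = 65

The answer is 65.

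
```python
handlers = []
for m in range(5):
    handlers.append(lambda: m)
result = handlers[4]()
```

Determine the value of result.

Step 1: The loop creates 5 lambdas, all referencing the same variable m.
Step 2: After the loop, m = 4 (final value).
Step 3: handlers[4]() looks up m at call time and finds 4. This is the late binding gotcha. result = 4

The answer is 4.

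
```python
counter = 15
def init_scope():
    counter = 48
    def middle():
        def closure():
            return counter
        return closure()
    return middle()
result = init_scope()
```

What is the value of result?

Step 1: init_scope() defines counter = 48. middle() and closure() have no local counter.
Step 2: closure() checks local (none), enclosing middle() (none), enclosing init_scope() and finds counter = 48.
Step 3: result = 48

The answer is 48.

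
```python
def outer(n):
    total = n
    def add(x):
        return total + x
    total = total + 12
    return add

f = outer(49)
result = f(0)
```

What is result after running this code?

Step 1: outer(49) sets total = 49, then total = 49 + 12 = 61.
Step 2: Closures capture by reference, so add sees total = 61.
Step 3: f(0) returns 61 + 0 = 61

The answer is 61.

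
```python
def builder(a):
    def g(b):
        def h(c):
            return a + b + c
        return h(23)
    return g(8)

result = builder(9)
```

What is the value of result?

Step 1: a = 9, b = 8, c = 23 across three nested scopes.
Step 2: h() accesses all three via LEGB rule.
Step 3: result = 9 + 8 + 23 = 40

The answer is 40.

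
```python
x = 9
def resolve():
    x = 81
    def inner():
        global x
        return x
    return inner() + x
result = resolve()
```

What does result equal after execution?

Step 1: Global x = 9. resolve() shadows with local x = 81.
Step 2: inner() uses global keyword, so inner() returns global x = 9.
Step 3: resolve() returns 9 + 81 = 90

The answer is 90.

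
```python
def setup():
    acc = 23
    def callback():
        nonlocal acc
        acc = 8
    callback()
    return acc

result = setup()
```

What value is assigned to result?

Step 1: setup() sets acc = 23.
Step 2: callback() uses nonlocal to reassign acc = 8.
Step 3: result = 8

The answer is 8.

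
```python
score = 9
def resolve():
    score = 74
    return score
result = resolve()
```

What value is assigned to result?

Step 1: Global score = 9.
Step 2: resolve() creates local score = 74, shadowing the global.
Step 3: Returns local score = 74. result = 74

The answer is 74.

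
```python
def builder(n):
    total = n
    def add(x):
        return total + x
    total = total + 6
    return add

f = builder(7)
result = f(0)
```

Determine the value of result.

Step 1: builder(7) sets total = 7, then total = 7 + 6 = 13.
Step 2: Closures capture by reference, so add sees total = 13.
Step 3: f(0) returns 13 + 0 = 13

The answer is 13.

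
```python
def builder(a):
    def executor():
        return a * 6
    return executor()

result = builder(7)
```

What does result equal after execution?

Step 1: builder(7) binds parameter a = 7.
Step 2: executor() accesses a = 7 from enclosing scope.
Step 3: result = 7 * 6 = 42

The answer is 42.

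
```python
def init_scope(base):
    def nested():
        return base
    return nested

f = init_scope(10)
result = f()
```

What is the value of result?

Step 1: init_scope(10) creates closure capturing base = 10.
Step 2: f() returns the captured base = 10.
Step 3: result = 10

The answer is 10.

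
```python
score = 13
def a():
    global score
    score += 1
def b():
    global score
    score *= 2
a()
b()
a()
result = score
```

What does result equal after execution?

Step 1: score = 13.
Step 2: a(): score = 13 + 1 = 14.
Step 3: b(): score = 14 * 2 = 28.
Step 4: a(): score = 28 + 1 = 29

The answer is 29.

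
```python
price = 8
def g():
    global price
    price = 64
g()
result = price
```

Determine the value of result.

Step 1: price = 8 globally.
Step 2: g() declares global price and sets it to 64.
Step 3: After g(), global price = 64. result = 64

The answer is 64.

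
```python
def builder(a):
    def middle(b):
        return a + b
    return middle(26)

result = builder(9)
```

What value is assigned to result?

Step 1: builder(9) passes a = 9.
Step 2: middle(26) has b = 26, reads a = 9 from enclosing.
Step 3: result = 9 + 26 = 35

The answer is 35.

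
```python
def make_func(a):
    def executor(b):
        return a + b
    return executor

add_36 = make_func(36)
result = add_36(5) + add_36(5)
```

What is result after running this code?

Step 1: add_36 captures a = 36.
Step 2: add_36(5) = 36 + 5 = 41, called twice.
Step 3: result = 41 + 41 = 82

The answer is 82.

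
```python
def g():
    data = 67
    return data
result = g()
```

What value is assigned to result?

Step 1: g() defines data = 67 in its local scope.
Step 2: return data finds the local variable data = 67.
Step 3: result = 67

The answer is 67.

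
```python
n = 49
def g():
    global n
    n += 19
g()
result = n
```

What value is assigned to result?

Step 1: n = 49 globally.
Step 2: g() modifies global n: n += 19 = 68.
Step 3: result = 68

The answer is 68.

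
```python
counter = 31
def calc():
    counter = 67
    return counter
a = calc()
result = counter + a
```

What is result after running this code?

Step 1: Global counter = 31. calc() returns local counter = 67.
Step 2: a = 67. Global counter still = 31.
Step 3: result = 31 + 67 = 98

The answer is 98.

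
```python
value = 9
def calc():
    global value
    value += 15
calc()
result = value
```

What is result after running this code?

Step 1: value = 9 globally.
Step 2: calc() modifies global value: value += 15 = 24.
Step 3: result = 24

The answer is 24.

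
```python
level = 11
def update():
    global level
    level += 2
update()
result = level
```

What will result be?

Step 1: level = 11 globally.
Step 2: update() modifies global level: level += 2 = 13.
Step 3: result = 13

The answer is 13.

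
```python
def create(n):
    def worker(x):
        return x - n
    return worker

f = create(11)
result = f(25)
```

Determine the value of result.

Step 1: create(11) creates a closure capturing n = 11.
Step 2: f(25) computes 25 - 11 = 14.
Step 3: result = 14

The answer is 14.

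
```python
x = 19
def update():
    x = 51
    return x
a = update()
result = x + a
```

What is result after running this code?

Step 1: Global x = 19. update() returns local x = 51.
Step 2: a = 51. Global x still = 19.
Step 3: result = 19 + 51 = 70

The answer is 70.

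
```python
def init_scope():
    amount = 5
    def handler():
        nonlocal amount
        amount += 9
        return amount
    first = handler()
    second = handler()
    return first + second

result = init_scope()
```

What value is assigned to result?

Step 1: amount starts at 5.
Step 2: First call: amount = 5 + 9 = 14, returns 14.
Step 3: Second call: amount = 14 + 9 = 23, returns 23.
Step 4: result = 14 + 23 = 37

The answer is 37.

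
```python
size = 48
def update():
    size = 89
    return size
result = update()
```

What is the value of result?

Step 1: Global size = 48.
Step 2: update() creates local size = 89, shadowing the global.
Step 3: Returns local size = 89. result = 89

The answer is 89.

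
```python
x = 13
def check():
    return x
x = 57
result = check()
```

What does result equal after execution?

Step 1: x is first set to 13, then reassigned to 57.
Step 2: check() is called after the reassignment, so it looks up the current global x = 57.
Step 3: result = 57

The answer is 57.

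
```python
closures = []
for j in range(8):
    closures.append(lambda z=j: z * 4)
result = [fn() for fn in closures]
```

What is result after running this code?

Step 1: Default arg z=j captures j at each iteration.
Step 2: closures[k] has z defaulting to k, returns k * 4.
Step 3: result = [0, 4, 8, 12, 16, 20, 24, 28]

The answer is [0, 4, 8, 12, 16, 20, 24, 28].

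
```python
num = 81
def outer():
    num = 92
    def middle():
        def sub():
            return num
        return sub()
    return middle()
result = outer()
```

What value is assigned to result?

Step 1: outer() defines num = 92. middle() and sub() have no local num.
Step 2: sub() checks local (none), enclosing middle() (none), enclosing outer() and finds num = 92.
Step 3: result = 92

The answer is 92.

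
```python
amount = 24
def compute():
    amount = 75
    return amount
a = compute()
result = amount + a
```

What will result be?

Step 1: Global amount = 24. compute() returns local amount = 75.
Step 2: a = 75. Global amount still = 24.
Step 3: result = 24 + 75 = 99

The answer is 99.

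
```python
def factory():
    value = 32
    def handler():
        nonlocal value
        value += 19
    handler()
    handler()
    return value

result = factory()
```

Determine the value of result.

Step 1: value starts at 32.
Step 2: handler() is called 2 times, each adding 19.
Step 3: value = 32 + 19 * 2 = 70

The answer is 70.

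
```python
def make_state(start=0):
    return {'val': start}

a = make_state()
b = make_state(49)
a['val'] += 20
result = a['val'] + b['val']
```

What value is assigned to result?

Step 1: make_state() returns a new dict each call (immutable default 0).
Step 2: a = {'val': 0}, b = {'val': 49}.
Step 3: a['val'] += 20 = 20. result = 20 + 49 = 69

The answer is 69.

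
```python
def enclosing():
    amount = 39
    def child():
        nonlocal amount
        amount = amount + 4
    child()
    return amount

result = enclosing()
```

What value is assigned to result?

Step 1: enclosing() sets amount = 39.
Step 2: child() uses nonlocal to modify amount in enclosing's scope: amount = 39 + 4 = 43.
Step 3: enclosing() returns the modified amount = 43

The answer is 43.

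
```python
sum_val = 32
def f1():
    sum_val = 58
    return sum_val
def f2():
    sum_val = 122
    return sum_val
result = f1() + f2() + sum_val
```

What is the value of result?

Step 1: Each function shadows global sum_val with its own local.
Step 2: f1() returns 58, f2() returns 122.
Step 3: Global sum_val = 32 is unchanged. result = 58 + 122 + 32 = 212

The answer is 212.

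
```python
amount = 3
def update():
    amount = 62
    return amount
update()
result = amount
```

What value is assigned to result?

Step 1: Global amount = 3.
Step 2: update() creates local amount = 62 (shadow, not modification).
Step 3: After update() returns, global amount is unchanged. result = 3

The answer is 3.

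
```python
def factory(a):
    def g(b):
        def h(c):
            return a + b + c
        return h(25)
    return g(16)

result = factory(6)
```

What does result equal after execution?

Step 1: a = 6, b = 16, c = 25 across three nested scopes.
Step 2: h() accesses all three via LEGB rule.
Step 3: result = 6 + 16 + 25 = 47

The answer is 47.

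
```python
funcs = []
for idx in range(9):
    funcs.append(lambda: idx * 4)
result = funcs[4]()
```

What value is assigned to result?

Step 1: All lambdas reference the same variable idx (late binding).
Step 2: After the loop, idx = 8. Every lambda returns idx * 4.
Step 3: funcs[4]() = 8 * 4 = 32

The answer is 32.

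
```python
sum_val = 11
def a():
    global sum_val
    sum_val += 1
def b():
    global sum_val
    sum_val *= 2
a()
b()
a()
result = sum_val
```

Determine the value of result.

Step 1: sum_val = 11.
Step 2: a(): sum_val = 11 + 1 = 12.
Step 3: b(): sum_val = 12 * 2 = 24.
Step 4: a(): sum_val = 24 + 1 = 25

The answer is 25.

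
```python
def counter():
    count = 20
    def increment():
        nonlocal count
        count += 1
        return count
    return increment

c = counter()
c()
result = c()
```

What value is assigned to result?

Step 1: counter() creates closure with count = 20.
Step 2: Each c() call increments count via nonlocal. After 2 calls: 20 + 2 = 22.
Step 3: result = 22

The answer is 22.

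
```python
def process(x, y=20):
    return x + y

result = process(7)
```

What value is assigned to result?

Step 1: process(7) uses default y = 20.
Step 2: Returns 7 + 20 = 27.
Step 3: result = 27

The answer is 27.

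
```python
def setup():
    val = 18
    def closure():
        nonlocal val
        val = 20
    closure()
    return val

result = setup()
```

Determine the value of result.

Step 1: setup() sets val = 18.
Step 2: closure() uses nonlocal to reassign val = 20.
Step 3: result = 20

The answer is 20.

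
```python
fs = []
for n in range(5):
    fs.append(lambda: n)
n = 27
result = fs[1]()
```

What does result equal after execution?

Step 1: Lambdas capture the variable n by reference, not by value.
Step 2: After the loop, n is reassigned to 27.
Step 3: fs[1]() looks up the current n = 27. result = 27

The answer is 27.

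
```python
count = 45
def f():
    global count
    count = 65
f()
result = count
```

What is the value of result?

Step 1: count = 45 globally.
Step 2: f() declares global count and sets it to 65.
Step 3: After f(), global count = 65. result = 65

The answer is 65.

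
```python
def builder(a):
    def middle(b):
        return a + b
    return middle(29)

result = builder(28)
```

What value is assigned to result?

Step 1: builder(28) passes a = 28.
Step 2: middle(29) has b = 29, reads a = 28 from enclosing.
Step 3: result = 28 + 29 = 57

The answer is 57.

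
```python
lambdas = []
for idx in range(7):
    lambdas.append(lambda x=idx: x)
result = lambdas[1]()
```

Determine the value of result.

Step 1: Default argument x=idx captures idx's value at each iteration.
Step 2: lambdas[1] captured x = 1 when idx was 1.
Step 3: result = 1

The answer is 1.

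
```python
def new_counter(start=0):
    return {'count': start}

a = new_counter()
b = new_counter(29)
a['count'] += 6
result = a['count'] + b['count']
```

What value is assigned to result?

Step 1: new_counter() returns a new dict each call (immutable default 0).
Step 2: a = {'count': 0}, b = {'count': 29}.
Step 3: a['count'] += 6 = 6. result = 6 + 29 = 35

The answer is 35.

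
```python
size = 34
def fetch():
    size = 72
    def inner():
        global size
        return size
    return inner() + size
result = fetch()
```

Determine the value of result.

Step 1: Global size = 34. fetch() shadows with local size = 72.
Step 2: inner() uses global keyword, so inner() returns global size = 34.
Step 3: fetch() returns 34 + 72 = 106

The answer is 106.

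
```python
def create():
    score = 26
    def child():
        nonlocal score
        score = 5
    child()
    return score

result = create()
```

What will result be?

Step 1: create() sets score = 26.
Step 2: child() uses nonlocal to reassign score = 5.
Step 3: result = 5

The answer is 5.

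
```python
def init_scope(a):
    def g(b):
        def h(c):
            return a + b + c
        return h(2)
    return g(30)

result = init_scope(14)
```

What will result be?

Step 1: a = 14, b = 30, c = 2 across three nested scopes.
Step 2: h() accesses all three via LEGB rule.
Step 3: result = 14 + 30 + 2 = 46

The answer is 46.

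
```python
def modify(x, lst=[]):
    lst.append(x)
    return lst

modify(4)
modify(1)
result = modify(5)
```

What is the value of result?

Step 1: Mutable default argument gotcha! The list [] is created once.
Step 2: Each call appends to the SAME list: [4], [4, 1], [4, 1, 5].
Step 3: result = [4, 1, 5]

The answer is [4, 1, 5].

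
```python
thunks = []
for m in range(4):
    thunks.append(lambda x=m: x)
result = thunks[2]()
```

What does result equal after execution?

Step 1: Default argument x=m captures m's value at each iteration.
Step 2: thunks[2] captured x = 2 when m was 2.
Step 3: result = 2

The answer is 2.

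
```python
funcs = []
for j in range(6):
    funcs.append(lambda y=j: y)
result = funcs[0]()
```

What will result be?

Step 1: Default argument y=j captures j's value at each iteration.
Step 2: funcs[0] captured y = 0 when j was 0.
Step 3: result = 0

The answer is 0.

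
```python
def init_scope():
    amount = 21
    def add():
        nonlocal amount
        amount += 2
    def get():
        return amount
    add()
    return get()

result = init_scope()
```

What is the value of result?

Step 1: amount = 21. add() modifies it via nonlocal, get() reads it.
Step 2: add() makes amount = 21 + 2 = 23.
Step 3: get() returns 23. result = 23

The answer is 23.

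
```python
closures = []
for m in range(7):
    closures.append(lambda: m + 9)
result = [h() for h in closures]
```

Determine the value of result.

Step 1: All lambdas capture m by reference. After the loop, m = 6.
Step 2: Each call returns 6 + 9 = 15.
Step 3: result = [15, 15, 15, 15, 15, 15, 15]

The answer is [15, 15, 15, 15, 15, 15, 15].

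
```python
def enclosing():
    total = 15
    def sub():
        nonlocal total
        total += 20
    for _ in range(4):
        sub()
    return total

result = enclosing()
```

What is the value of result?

Step 1: total = 15.
Step 2: sub() is called 4 times in a loop, each adding 20 via nonlocal.
Step 3: total = 15 + 20 * 4 = 95

The answer is 95.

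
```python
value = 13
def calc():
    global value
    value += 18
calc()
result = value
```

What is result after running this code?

Step 1: value = 13 globally.
Step 2: calc() modifies global value: value += 18 = 31.
Step 3: result = 31

The answer is 31.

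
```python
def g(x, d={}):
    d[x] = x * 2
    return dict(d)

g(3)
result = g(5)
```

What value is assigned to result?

Step 1: Mutable default dict is shared across calls.
Step 2: First call adds 3: 6. Second call adds 5: 10.
Step 3: result = {3: 6, 5: 10}

The answer is {3: 6, 5: 10}.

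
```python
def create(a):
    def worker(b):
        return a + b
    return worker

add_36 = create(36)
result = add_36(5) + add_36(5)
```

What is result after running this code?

Step 1: add_36 captures a = 36.
Step 2: add_36(5) = 36 + 5 = 41, called twice.
Step 3: result = 41 + 41 = 82

The answer is 82.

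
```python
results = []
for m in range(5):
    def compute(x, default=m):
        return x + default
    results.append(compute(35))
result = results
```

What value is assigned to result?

Step 1: Default argument default=m is evaluated at function definition time.
Step 2: Each iteration creates compute with default = current m value.
Step 3: compute(35) returns 35 + default. results = [35, 36, 37, 38, 39]

The answer is [35, 36, 37, 38, 39].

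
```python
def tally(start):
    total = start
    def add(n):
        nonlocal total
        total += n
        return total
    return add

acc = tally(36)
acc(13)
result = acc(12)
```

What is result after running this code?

Step 1: tally(36) creates closure with total = 36.
Step 2: First acc(13): total = 36 + 13 = 49.
Step 3: Second acc(12): total = 49 + 12 = 61. result = 61

The answer is 61.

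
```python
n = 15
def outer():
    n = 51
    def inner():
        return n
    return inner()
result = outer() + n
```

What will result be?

Step 1: Global n = 15. outer() shadows with n = 51.
Step 2: inner() returns enclosing n = 51. outer() = 51.
Step 3: result = 51 + global n (15) = 66

The answer is 66.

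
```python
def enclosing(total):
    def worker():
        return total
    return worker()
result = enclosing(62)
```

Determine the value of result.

Step 1: enclosing(62) binds parameter total = 62.
Step 2: worker() looks up total in enclosing scope and finds the parameter total = 62.
Step 3: result = 62

The answer is 62.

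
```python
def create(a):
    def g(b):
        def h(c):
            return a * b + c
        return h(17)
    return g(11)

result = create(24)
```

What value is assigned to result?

Step 1: a = 24, b = 11, c = 17.
Step 2: h() computes a * b + c = 24 * 11 + 17 = 281.
Step 3: result = 281

The answer is 281.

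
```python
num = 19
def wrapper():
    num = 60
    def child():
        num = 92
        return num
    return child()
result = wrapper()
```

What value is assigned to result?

Step 1: Three scopes define num: global (19), wrapper (60), child (92).
Step 2: child() has its own local num = 92, which shadows both enclosing and global.
Step 3: result = 92 (local wins in LEGB)

The answer is 92.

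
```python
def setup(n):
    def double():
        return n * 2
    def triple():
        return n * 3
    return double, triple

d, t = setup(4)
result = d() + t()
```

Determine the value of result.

Step 1: Both closures capture the same n = 4.
Step 2: d() = 4 * 2 = 8, t() = 4 * 3 = 12.
Step 3: result = 8 + 12 = 20

The answer is 20.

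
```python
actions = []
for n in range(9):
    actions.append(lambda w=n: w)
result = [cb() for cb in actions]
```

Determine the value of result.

Step 1: Default arg w=n captures n at each iteration.
Step 2: Each lambda has its own default: 0, 1, ..., 8.
Step 3: result = [0, 1, 2, 3, 4, 5, 6, 7, 8]

The answer is [0, 1, 2, 3, 4, 5, 6, 7, 8].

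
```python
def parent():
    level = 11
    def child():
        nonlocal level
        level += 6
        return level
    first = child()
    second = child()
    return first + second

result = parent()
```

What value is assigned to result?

Step 1: level starts at 11.
Step 2: First call: level = 11 + 6 = 17, returns 17.
Step 3: Second call: level = 17 + 6 = 23, returns 23.
Step 4: result = 17 + 23 = 40

The answer is 40.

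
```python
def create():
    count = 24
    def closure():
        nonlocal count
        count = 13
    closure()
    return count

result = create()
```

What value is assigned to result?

Step 1: create() sets count = 24.
Step 2: closure() uses nonlocal to reassign count = 13.
Step 3: result = 13

The answer is 13.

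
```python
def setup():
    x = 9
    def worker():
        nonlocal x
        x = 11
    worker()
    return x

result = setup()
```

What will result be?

Step 1: setup() sets x = 9.
Step 2: worker() uses nonlocal to reassign x = 11.
Step 3: result = 11

The answer is 11.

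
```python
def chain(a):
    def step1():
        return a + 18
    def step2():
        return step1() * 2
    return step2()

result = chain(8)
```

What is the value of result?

Step 1: chain(8) captures a = 8.
Step 2: step2() calls step1() which returns 8 + 18 = 26.
Step 3: step2() returns 26 * 2 = 52

The answer is 52.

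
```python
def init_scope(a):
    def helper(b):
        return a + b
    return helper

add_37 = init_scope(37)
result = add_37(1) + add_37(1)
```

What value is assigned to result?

Step 1: add_37 captures a = 37.
Step 2: add_37(1) = 37 + 1 = 38, called twice.
Step 3: result = 38 + 38 = 76

The answer is 76.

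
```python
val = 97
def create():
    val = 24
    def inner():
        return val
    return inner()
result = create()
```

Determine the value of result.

Step 1: val = 97 globally, but create() defines val = 24 locally.
Step 2: inner() looks up val. Not in local scope, so checks enclosing scope (create) and finds val = 24.
Step 3: result = 24

The answer is 24.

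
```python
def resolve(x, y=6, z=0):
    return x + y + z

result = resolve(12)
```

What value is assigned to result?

Step 1: resolve(12) uses defaults y = 6, z = 0.
Step 2: Returns 12 + 6 + 0 = 18.
Step 3: result = 18

The answer is 18.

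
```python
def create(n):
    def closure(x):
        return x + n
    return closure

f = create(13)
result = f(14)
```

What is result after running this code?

Step 1: create(13) creates a closure that captures n = 13.
Step 2: f(14) calls the closure with x = 14, returning 14 + 13 = 27.
Step 3: result = 27

The answer is 27.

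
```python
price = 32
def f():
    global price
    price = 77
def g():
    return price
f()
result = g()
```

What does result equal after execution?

Step 1: price = 32.
Step 2: f() sets global price = 77.
Step 3: g() reads global price = 77. result = 77

The answer is 77.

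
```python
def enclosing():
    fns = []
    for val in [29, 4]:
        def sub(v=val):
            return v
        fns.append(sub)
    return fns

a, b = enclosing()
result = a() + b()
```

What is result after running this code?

Step 1: Default argument v=val captures val at each iteration.
Step 2: a() returns 29 (captured at first iteration), b() returns 4 (captured at second).
Step 3: result = 29 + 4 = 33

The answer is 33.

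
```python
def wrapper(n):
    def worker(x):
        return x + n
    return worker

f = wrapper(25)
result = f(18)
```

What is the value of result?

Step 1: wrapper(25) creates a closure that captures n = 25.
Step 2: f(18) calls the closure with x = 18, returning 18 + 25 = 43.
Step 3: result = 43

The answer is 43.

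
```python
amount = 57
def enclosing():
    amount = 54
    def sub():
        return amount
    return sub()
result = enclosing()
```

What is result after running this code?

Step 1: amount = 57 globally, but enclosing() defines amount = 54 locally.
Step 2: sub() looks up amount. Not in local scope, so checks enclosing scope (enclosing) and finds amount = 54.
Step 3: result = 54

The answer is 54.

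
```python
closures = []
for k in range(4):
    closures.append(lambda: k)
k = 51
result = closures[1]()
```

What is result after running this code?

Step 1: Lambdas capture the variable k by reference, not by value.
Step 2: After the loop, k is reassigned to 51.
Step 3: closures[1]() looks up the current k = 51. result = 51

The answer is 51.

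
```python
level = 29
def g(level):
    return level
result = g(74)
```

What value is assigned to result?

Step 1: Global level = 29.
Step 2: g(74) takes parameter level = 74, which shadows the global.
Step 3: result = 74

The answer is 74.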